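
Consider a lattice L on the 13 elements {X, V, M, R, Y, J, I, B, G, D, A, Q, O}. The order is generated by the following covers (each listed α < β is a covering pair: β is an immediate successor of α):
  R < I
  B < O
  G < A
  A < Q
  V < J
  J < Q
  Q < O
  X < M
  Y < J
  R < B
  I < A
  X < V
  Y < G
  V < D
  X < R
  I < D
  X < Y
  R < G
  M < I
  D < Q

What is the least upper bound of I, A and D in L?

Common upper bounds of {I, A, D}: O, Q.
The least among these is Q.

Q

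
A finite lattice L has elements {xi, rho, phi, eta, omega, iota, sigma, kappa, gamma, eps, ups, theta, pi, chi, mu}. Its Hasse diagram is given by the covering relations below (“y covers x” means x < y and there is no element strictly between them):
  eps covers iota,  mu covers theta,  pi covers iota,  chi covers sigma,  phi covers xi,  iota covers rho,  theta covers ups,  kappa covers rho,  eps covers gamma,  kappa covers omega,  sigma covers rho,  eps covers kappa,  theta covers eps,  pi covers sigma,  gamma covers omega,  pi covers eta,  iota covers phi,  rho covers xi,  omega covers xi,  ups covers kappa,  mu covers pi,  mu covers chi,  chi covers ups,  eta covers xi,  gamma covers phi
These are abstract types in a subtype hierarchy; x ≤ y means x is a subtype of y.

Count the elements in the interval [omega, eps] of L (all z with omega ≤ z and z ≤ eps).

The interval [omega, eps] = {eps, gamma, kappa, omega}, which has 4 elements.

4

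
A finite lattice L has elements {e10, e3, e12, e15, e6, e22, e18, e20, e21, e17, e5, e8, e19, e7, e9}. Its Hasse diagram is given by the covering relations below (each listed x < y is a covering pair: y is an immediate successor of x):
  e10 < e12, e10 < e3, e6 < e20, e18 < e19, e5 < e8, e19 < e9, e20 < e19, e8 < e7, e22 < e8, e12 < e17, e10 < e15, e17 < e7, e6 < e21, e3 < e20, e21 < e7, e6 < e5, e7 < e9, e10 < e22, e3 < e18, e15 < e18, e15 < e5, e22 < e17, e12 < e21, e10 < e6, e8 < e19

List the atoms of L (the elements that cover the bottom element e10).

The atoms are exactly the elements that cover e10: e12, e15, e22, e3, e6.

e12, e15, e22, e3, e6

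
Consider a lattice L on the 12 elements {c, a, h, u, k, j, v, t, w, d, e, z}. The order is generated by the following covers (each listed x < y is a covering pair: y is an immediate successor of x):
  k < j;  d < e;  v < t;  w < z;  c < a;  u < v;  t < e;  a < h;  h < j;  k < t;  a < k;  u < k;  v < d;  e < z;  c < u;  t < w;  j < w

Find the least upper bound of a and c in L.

a

Common upper bounds of {a, c}: a, e, h, j, k, t, w, z.
The least among these is a.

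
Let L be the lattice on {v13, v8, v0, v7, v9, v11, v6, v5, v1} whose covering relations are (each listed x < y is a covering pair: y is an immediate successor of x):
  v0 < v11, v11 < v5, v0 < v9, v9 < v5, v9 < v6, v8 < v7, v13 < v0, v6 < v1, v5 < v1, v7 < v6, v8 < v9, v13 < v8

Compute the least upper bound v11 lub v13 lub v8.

Common upper bounds of {v11, v13, v8}: v1, v5.
The least among these is v5.

v5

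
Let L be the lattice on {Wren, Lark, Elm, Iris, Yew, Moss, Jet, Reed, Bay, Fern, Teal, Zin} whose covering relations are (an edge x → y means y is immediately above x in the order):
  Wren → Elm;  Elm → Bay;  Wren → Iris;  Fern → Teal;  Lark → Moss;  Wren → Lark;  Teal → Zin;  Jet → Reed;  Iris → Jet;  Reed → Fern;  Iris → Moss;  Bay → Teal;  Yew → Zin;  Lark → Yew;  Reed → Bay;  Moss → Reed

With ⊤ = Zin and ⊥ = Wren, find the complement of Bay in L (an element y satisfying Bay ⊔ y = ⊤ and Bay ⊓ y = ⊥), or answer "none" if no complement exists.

For every candidate y, either Bay ∨ y ≠ Zin or Bay ∧ y ≠ Wren; no complement exists.

none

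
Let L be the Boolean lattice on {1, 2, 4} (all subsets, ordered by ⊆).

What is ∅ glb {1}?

∅

Under ⊆, meet is intersection: ∅ ∩ {1} = ∅.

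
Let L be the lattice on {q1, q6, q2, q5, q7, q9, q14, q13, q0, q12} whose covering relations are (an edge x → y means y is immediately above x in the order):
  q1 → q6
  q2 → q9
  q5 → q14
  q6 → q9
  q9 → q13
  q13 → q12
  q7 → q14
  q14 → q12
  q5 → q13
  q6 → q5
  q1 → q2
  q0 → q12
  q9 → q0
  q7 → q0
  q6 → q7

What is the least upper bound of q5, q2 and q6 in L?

Common upper bounds of {q5, q2, q6}: q12, q13.
The least among these is q13.

q13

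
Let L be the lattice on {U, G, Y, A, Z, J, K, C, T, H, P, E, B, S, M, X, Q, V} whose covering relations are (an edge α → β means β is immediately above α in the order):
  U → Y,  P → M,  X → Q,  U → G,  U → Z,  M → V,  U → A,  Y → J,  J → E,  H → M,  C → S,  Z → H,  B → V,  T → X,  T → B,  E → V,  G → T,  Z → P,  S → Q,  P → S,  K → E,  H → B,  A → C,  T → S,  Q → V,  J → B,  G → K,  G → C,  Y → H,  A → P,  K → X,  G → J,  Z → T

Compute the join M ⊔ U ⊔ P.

M

Common upper bounds of {M, U, P}: M, V.
The least among these is M.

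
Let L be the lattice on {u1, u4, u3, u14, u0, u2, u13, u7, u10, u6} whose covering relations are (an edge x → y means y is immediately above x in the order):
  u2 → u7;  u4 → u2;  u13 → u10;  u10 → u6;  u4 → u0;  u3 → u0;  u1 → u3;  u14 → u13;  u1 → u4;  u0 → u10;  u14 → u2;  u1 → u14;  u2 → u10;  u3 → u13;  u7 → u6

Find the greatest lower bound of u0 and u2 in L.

Common lower bounds of {u0, u2}: u1, u4.
The greatest among these is u4.

u4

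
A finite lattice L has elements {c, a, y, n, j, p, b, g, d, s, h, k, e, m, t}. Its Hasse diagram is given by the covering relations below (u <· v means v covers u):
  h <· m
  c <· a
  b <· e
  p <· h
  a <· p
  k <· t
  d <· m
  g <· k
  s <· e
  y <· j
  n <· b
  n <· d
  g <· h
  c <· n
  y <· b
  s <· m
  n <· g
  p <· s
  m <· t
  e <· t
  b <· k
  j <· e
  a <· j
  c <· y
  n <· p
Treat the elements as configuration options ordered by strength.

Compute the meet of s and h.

Common lower bounds of {s, h}: a, c, n, p.
The greatest among these is p.

p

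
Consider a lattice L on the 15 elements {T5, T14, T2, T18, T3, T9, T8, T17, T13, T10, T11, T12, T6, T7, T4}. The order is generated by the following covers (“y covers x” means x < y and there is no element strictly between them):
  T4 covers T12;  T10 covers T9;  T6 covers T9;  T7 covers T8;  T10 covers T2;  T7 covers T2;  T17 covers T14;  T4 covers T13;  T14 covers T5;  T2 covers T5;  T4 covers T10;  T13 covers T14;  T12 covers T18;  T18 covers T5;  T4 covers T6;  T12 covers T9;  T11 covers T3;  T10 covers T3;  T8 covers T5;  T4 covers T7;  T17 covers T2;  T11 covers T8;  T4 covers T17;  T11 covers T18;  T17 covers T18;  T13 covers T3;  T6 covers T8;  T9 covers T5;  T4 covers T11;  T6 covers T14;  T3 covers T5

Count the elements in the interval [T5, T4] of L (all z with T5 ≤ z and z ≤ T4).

15

The interval [T5, T4] = {T10, T11, T12, T13, T14, T17, T18, T2, T3, T4, T5, T6, T7, T8, T9}, which has 15 elements.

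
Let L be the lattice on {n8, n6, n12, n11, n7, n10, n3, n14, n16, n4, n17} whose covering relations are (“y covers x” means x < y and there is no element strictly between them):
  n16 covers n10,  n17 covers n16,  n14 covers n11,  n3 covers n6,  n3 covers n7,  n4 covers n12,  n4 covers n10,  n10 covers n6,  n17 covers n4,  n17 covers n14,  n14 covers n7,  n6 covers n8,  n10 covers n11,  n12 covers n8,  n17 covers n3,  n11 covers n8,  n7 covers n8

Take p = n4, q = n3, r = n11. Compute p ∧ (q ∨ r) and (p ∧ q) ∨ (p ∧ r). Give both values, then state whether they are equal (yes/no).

n4; n10; no

q ∨ r = n17, so p ∧ (q ∨ r) = n4 ∧ n17 = n4.
p ∧ q = n6 and p ∧ r = n11, so (p ∧ q) ∨ (p ∧ r) = n6 ∨ n11 = n10.
Equal: no.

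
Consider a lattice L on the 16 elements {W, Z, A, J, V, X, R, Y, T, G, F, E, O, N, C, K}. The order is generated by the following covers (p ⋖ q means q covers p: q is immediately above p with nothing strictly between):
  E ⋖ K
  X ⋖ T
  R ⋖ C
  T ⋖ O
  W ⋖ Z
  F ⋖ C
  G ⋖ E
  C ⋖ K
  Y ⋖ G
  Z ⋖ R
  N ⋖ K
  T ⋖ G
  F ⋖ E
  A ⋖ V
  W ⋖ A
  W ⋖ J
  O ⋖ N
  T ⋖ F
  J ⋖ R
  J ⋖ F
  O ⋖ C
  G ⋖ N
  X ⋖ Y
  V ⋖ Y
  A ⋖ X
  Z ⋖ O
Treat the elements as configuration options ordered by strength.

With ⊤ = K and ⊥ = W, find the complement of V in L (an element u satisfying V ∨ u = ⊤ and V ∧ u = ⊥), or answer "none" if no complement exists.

Need u with V ∨ u = K and V ∧ u = W.
Checking each element gives: R.

R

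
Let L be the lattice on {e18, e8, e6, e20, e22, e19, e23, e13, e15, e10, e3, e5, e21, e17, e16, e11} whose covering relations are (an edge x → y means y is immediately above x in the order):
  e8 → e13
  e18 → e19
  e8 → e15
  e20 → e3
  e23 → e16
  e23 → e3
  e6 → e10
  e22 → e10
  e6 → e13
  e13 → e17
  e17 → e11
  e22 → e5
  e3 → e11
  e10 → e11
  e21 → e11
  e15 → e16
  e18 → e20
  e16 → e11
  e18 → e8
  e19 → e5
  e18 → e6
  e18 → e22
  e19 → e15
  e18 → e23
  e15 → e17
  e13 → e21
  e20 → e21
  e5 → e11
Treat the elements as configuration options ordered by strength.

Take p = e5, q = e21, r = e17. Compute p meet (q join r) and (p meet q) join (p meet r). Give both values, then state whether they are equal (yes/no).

e5; e19; no

q join r = e11, so p meet (q join r) = e5 meet e11 = e5.
p meet q = e18 and p meet r = e19, so (p meet q) join (p meet r) = e18 join e19 = e19.
Equal: no.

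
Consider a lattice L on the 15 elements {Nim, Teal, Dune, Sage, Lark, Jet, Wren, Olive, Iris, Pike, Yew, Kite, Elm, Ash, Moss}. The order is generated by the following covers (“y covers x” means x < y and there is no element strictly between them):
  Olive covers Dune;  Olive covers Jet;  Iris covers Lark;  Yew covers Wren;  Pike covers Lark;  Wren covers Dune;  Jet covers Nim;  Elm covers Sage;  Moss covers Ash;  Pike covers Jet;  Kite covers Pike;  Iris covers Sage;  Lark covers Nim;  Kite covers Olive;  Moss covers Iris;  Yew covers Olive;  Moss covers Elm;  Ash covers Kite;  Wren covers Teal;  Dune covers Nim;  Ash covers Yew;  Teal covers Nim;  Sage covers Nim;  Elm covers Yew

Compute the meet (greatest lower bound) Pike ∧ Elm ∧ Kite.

Jet

Common lower bounds of {Pike, Elm, Kite}: Jet, Nim.
The greatest among these is Jet.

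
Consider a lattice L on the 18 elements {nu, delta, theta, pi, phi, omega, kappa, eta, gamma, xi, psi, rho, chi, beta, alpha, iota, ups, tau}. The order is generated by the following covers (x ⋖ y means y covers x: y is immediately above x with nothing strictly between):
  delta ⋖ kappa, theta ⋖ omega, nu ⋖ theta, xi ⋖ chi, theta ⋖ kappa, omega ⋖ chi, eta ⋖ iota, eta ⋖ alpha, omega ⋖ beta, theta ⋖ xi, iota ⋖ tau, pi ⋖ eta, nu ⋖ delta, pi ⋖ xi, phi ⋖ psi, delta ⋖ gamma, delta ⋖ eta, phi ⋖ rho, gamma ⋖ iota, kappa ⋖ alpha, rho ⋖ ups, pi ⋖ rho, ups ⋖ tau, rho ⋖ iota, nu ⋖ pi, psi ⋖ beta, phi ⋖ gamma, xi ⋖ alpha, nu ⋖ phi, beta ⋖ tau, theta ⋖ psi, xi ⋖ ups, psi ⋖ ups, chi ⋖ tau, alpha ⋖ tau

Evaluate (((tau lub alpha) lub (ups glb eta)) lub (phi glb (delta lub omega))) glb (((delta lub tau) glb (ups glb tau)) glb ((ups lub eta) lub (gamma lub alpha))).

tau ∨ alpha = tau
ups ∧ eta = pi
tau ∨ pi = tau
delta ∨ omega = tau
phi ∧ tau = phi
tau ∨ phi = tau
delta ∨ tau = tau
ups ∧ tau = ups
tau ∧ ups = ups
ups ∨ eta = tau
gamma ∨ alpha = tau
tau ∨ tau = tau
ups ∧ tau = ups
tau ∧ ups = ups

ups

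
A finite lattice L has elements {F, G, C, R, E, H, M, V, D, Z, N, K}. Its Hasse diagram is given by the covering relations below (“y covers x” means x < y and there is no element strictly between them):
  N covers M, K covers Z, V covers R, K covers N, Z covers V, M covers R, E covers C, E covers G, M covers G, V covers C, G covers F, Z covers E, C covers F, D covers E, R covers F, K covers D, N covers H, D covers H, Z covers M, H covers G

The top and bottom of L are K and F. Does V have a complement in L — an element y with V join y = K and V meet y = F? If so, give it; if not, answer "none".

Need y with V ∨ y = K and V ∧ y = F.
Checking each element gives: H.

H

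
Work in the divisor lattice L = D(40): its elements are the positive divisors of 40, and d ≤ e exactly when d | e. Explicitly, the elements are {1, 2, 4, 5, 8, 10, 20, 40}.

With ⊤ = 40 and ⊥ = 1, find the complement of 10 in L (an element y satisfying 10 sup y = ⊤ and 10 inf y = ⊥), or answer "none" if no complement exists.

none

For every candidate y, either 10 ∨ y ≠ 40 or 10 ∧ y ≠ 1; no complement exists.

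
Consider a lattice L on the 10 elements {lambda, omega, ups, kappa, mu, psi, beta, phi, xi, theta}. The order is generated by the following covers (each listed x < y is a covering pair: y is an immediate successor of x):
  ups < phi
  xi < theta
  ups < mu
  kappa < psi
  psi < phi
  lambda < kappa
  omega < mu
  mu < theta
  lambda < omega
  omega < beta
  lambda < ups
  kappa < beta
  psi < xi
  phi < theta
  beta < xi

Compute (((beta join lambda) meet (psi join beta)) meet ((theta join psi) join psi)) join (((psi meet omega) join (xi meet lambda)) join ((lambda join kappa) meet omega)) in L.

beta ∨ lambda = beta
psi ∨ beta = xi
beta ∧ xi = beta
theta ∨ psi = theta
theta ∨ psi = theta
beta ∧ theta = beta
psi ∧ omega = lambda
xi ∧ lambda = lambda
lambda ∨ lambda = lambda
lambda ∨ kappa = kappa
kappa ∧ omega = lambda
lambda ∨ lambda = lambda
beta ∨ lambda = beta

beta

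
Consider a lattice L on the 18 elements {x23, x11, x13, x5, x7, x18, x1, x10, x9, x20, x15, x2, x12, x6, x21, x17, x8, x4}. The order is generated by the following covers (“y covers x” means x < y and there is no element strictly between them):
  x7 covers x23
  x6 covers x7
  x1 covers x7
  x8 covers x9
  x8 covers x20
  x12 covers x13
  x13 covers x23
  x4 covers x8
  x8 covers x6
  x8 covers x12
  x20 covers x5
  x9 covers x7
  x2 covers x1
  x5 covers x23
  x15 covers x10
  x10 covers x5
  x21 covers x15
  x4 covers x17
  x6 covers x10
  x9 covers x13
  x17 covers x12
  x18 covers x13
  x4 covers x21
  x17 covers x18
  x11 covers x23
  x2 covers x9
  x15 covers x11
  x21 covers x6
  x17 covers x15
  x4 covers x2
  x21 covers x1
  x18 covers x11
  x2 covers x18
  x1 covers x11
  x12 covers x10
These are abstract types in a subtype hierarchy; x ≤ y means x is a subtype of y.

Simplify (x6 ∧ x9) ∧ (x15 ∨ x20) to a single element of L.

x7

x6 ∧ x9 = x7
x15 ∨ x20 = x4
x7 ∧ x4 = x7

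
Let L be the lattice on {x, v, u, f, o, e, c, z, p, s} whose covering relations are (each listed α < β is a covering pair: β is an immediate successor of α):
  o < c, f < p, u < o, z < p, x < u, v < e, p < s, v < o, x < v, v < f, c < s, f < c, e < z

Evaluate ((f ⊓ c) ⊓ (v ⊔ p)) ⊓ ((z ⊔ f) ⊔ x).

f

f ∧ c = f
v ∨ p = p
f ∧ p = f
z ∨ f = p
p ∨ x = p
f ∧ p = f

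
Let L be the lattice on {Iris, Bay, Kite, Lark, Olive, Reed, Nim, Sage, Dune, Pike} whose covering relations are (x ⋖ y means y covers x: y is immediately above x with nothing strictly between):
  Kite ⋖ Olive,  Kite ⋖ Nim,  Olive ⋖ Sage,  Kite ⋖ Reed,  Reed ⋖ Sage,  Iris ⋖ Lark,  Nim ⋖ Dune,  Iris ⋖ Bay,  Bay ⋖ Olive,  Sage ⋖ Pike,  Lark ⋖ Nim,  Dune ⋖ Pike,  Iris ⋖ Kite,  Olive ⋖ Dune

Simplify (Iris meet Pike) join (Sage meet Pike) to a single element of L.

Sage

Iris ∧ Pike = Iris
Sage ∧ Pike = Sage
Iris ∨ Sage = Sage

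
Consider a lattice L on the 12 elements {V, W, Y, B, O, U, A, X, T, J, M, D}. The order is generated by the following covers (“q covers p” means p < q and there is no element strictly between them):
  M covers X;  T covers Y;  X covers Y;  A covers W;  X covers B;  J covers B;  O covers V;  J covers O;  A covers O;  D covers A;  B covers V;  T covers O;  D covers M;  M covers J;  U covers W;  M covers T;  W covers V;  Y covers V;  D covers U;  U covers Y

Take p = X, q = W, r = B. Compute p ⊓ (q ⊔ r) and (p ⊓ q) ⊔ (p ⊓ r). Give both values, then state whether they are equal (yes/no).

q ⊔ r = D, so p ⊓ (q ⊔ r) = X ⊓ D = X.
p ⊓ q = V and p ⊓ r = B, so (p ⊓ q) ⊔ (p ⊓ r) = V ⊔ B = B.
Equal: no.

X; B; no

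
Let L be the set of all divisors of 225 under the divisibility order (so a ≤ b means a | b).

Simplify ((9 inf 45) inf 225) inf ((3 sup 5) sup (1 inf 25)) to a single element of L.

3

9 ∧ 45 = 9
9 ∧ 225 = 9
3 ∨ 5 = 15
1 ∧ 25 = 1
15 ∨ 1 = 15
9 ∧ 15 = 3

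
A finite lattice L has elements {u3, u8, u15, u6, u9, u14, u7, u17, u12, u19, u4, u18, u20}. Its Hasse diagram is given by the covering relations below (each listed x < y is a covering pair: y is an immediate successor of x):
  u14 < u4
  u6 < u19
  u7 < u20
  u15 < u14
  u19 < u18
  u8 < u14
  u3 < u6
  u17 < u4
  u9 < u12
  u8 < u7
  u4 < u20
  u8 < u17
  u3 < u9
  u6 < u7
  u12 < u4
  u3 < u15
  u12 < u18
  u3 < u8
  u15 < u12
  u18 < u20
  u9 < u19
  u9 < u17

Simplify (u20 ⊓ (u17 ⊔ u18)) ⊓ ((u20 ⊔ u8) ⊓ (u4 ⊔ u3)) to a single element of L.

u17 ∨ u18 = u20
u20 ∧ u20 = u20
u20 ∨ u8 = u20
u4 ∨ u3 = u4
u20 ∧ u4 = u4
u20 ∧ u4 = u4

u4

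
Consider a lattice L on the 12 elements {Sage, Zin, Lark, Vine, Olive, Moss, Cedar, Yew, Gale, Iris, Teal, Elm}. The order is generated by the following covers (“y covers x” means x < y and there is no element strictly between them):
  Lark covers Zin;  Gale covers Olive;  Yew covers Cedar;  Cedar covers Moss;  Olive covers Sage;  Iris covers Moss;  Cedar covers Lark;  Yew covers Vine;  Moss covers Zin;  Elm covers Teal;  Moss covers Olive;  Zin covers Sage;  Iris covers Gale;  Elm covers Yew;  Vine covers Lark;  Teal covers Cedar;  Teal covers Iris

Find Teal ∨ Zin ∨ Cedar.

Common upper bounds of {Teal, Zin, Cedar}: Elm, Teal.
The least among these is Teal.

Teal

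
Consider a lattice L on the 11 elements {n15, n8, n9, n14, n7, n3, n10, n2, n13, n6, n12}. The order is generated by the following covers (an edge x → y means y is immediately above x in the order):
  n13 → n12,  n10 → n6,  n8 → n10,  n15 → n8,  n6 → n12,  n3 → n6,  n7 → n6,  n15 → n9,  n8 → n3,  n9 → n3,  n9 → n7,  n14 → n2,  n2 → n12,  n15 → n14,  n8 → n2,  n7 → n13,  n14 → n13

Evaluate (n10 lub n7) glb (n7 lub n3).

n10 ∨ n7 = n6
n7 ∨ n3 = n6
n6 ∧ n6 = n6

n6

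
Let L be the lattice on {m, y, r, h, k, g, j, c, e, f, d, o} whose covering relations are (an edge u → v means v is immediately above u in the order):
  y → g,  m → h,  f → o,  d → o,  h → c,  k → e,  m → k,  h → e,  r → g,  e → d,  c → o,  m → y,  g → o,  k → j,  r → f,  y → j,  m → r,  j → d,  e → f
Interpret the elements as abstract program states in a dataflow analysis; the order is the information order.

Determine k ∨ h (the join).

e

Common upper bounds of {k, h}: d, e, f, o.
The least among these is e.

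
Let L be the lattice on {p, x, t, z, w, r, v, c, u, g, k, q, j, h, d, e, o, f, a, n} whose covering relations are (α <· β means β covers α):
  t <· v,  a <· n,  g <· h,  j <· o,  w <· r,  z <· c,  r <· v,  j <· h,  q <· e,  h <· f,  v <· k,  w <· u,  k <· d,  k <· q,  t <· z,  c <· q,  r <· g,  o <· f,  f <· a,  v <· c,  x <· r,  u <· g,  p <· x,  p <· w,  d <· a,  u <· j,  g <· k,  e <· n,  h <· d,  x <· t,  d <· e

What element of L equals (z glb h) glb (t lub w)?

x

z ∧ h = x
t ∨ w = v
x ∧ v = x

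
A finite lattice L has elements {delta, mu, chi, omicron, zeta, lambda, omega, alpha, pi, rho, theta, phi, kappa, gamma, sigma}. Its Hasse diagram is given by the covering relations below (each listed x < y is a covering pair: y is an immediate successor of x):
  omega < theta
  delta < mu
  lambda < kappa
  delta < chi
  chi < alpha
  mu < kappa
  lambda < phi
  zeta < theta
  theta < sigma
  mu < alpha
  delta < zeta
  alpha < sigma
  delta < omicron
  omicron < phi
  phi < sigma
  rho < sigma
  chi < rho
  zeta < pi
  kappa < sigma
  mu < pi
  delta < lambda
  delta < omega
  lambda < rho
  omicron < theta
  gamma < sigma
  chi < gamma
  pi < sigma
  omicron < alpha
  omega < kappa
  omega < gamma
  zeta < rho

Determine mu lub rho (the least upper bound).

sigma

Common upper bounds of {mu, rho}: sigma.
The least among these is sigma.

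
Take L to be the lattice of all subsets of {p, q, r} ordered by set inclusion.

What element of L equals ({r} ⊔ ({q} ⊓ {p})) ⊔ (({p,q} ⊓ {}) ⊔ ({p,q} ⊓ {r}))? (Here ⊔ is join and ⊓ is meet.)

{q} ∧ {p} = {}
{r} ∨ {} = {r}
{p,q} ∧ {} = {}
{p,q} ∧ {r} = {}
{} ∨ {} = {}
{r} ∨ {} = {r}

{r}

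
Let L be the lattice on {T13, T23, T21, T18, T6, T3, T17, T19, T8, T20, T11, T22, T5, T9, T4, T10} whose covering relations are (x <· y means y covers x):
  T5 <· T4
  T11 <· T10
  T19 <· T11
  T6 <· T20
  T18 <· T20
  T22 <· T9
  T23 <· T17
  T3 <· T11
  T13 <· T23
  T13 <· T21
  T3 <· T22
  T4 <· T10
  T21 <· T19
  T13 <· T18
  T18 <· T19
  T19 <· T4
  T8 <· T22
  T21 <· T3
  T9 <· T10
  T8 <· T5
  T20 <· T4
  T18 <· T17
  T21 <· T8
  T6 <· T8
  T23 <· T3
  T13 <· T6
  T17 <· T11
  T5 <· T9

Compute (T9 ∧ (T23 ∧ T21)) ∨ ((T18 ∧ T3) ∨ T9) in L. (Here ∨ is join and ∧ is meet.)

T9

T23 ∧ T21 = T13
T9 ∧ T13 = T13
T18 ∧ T3 = T13
T13 ∨ T9 = T9
T13 ∨ T9 = T9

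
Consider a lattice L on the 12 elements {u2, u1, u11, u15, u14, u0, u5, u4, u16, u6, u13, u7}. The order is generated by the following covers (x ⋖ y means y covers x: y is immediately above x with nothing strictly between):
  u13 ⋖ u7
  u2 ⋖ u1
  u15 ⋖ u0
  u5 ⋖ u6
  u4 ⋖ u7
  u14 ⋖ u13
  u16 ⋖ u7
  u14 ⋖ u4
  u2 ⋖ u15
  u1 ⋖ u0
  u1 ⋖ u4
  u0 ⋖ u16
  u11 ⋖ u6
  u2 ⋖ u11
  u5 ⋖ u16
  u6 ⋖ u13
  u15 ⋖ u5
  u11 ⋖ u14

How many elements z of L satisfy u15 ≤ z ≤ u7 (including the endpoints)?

7

The interval [u15, u7] = {u0, u13, u15, u16, u5, u6, u7}, which has 7 elements.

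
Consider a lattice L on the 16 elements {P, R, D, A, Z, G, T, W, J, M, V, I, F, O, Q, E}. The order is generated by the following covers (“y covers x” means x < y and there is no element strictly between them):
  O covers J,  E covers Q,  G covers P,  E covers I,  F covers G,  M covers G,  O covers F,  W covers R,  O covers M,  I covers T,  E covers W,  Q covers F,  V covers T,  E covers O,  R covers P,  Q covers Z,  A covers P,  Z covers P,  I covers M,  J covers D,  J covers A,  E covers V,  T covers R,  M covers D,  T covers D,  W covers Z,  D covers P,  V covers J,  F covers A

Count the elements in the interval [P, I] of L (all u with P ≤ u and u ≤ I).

The interval [P, I] = {D, G, I, M, P, R, T}, which has 7 elements.

7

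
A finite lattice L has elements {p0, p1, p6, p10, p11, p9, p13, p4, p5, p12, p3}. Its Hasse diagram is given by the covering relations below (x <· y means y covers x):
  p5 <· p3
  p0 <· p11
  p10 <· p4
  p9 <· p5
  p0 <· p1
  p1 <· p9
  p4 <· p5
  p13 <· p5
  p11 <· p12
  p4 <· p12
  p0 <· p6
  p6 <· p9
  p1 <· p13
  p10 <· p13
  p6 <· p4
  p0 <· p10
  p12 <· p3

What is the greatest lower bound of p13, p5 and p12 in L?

Common lower bounds of {p13, p5, p12}: p0, p10.
The greatest among these is p10.

p10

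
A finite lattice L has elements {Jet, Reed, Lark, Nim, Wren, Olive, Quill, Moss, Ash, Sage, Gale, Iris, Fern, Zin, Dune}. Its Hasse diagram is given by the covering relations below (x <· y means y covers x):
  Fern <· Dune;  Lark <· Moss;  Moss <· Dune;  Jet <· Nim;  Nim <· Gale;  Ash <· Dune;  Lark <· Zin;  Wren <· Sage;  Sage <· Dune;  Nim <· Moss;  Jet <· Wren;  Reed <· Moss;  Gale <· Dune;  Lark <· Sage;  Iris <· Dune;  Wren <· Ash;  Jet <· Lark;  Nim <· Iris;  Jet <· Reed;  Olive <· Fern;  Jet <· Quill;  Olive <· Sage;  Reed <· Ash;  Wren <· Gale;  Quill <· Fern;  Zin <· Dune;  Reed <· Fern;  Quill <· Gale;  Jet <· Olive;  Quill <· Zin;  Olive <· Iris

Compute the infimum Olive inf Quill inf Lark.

Common lower bounds of {Olive, Quill, Lark}: Jet.
The greatest among these is Jet.

Jet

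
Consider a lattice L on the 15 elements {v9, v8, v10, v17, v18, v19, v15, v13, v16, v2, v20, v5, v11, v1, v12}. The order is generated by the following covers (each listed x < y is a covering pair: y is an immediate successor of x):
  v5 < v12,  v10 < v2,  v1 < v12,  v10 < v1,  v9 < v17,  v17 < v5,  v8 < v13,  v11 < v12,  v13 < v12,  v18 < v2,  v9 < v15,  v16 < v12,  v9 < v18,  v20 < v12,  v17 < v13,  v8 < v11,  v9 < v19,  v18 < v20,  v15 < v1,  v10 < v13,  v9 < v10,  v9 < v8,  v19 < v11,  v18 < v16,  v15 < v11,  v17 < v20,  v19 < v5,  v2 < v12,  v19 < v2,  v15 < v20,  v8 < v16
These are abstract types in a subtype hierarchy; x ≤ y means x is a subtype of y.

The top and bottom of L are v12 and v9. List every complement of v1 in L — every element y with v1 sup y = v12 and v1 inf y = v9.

Need y with v1 ∨ y = v12 and v1 ∧ y = v9.
Checking each element gives: v16, v17, v18, v19, v5, v8.

v16, v17, v18, v19, v5, v8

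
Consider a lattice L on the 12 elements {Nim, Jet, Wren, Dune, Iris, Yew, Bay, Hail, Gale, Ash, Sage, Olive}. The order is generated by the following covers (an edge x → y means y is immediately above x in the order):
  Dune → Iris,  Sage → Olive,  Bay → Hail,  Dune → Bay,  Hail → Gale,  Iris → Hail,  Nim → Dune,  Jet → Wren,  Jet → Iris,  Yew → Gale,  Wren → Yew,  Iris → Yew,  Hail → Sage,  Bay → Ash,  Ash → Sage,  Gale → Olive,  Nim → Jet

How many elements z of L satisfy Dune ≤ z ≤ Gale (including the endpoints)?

6

The interval [Dune, Gale] = {Bay, Dune, Gale, Hail, Iris, Yew}, which has 6 elements.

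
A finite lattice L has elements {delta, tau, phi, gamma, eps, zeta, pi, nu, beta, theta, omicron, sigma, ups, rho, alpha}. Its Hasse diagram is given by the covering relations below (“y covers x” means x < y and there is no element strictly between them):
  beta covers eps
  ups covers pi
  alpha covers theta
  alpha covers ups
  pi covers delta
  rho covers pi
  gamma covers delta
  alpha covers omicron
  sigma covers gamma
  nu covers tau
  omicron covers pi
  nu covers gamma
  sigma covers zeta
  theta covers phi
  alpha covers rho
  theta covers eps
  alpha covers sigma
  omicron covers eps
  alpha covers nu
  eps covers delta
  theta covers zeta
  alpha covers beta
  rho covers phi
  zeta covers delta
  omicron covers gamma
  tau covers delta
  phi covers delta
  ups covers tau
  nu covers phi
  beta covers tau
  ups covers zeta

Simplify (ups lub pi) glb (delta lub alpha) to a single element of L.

ups ∨ pi = ups
delta ∨ alpha = alpha
ups ∧ alpha = ups

ups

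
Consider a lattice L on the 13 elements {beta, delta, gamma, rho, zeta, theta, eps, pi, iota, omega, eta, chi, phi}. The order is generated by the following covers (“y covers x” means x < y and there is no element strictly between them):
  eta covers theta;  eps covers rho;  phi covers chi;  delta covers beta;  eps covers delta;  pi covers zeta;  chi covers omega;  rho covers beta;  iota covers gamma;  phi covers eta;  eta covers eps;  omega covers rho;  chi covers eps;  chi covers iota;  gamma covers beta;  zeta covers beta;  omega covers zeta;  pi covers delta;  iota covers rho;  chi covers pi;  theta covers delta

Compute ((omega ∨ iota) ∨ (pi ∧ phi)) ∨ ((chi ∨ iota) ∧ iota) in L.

chi

omega ∨ iota = chi
pi ∧ phi = pi
chi ∨ pi = chi
chi ∨ iota = chi
chi ∧ iota = iota
chi ∨ iota = chi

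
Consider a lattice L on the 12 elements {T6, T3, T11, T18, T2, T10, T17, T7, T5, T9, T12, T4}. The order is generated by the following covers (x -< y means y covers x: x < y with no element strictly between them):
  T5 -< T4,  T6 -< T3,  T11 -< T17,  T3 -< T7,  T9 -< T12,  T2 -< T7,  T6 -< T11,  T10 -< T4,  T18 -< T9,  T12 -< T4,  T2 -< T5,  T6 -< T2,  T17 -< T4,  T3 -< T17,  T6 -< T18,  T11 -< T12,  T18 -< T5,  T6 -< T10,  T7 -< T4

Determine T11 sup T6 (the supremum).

Common upper bounds of {T11, T6}: T11, T12, T17, T4.
The least among these is T11.

T11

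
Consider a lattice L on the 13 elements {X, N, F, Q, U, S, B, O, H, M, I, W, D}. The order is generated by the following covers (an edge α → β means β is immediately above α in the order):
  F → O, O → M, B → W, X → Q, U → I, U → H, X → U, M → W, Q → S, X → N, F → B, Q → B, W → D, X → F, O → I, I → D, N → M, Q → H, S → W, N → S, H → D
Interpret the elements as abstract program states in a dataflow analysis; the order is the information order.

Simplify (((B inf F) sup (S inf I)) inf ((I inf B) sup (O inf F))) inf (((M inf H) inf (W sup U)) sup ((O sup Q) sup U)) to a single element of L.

B ∧ F = F
S ∧ I = X
F ∨ X = F
I ∧ B = F
O ∧ F = F
F ∨ F = F
F ∧ F = F
M ∧ H = X
W ∨ U = D
X ∧ D = X
O ∨ Q = W
W ∨ U = D
X ∨ D = D
F ∧ D = F

F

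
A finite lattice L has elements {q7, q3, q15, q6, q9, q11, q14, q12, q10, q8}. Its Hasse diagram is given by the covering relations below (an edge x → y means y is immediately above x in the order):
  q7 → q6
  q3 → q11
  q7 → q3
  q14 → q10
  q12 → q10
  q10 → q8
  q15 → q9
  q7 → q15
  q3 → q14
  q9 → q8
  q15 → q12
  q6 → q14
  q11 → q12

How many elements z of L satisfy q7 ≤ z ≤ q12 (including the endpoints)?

The interval [q7, q12] = {q11, q12, q15, q3, q7}, which has 5 elements.

5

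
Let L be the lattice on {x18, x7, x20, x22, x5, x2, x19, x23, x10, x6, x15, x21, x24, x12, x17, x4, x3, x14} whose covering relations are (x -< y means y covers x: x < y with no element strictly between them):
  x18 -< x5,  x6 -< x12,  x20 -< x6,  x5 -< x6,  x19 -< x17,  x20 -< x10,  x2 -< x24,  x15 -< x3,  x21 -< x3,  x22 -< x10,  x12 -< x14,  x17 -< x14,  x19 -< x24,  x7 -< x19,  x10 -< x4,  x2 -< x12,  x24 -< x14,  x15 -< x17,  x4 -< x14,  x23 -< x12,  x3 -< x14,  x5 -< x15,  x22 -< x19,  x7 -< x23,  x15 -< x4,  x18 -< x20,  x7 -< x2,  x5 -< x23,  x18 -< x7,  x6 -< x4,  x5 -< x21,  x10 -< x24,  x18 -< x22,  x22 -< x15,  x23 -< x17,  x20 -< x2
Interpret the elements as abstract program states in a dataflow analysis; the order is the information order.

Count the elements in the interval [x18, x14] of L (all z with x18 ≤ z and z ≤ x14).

18

The interval [x18, x14] = {x10, x12, x14, x15, x17, x18, x19, x2, x20, x21, x22, x23, x24, x3, x4, x5, x6, x7}, which has 18 elements.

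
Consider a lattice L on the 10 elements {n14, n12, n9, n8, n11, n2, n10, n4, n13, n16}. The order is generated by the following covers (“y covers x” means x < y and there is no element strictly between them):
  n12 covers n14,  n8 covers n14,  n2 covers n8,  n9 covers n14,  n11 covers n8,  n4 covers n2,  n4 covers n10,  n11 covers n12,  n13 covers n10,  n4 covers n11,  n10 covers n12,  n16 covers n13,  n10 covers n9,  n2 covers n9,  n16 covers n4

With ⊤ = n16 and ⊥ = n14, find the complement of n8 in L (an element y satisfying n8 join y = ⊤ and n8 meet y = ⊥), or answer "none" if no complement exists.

n13

Need y with n8 ∨ y = n16 and n8 ∧ y = n14.
Checking each element gives: n13.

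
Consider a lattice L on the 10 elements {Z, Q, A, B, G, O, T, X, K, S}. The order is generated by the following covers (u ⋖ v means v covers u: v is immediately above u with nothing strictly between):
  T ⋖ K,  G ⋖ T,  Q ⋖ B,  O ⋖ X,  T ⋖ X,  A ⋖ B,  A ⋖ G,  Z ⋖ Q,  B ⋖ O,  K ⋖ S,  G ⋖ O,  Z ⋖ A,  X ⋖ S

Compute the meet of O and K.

G

Common lower bounds of {O, K}: A, G, Z.
The greatest among these is G.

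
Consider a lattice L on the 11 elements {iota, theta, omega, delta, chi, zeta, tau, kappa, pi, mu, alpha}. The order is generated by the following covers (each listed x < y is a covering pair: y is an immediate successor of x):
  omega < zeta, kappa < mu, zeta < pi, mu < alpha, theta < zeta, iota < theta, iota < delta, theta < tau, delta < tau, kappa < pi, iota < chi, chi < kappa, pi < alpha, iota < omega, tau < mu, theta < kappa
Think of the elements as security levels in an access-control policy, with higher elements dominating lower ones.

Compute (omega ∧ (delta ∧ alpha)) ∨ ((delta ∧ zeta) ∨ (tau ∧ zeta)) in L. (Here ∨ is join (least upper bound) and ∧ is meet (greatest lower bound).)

theta

delta ∧ alpha = delta
omega ∧ delta = iota
delta ∧ zeta = iota
tau ∧ zeta = theta
iota ∨ theta = theta
iota ∨ theta = theta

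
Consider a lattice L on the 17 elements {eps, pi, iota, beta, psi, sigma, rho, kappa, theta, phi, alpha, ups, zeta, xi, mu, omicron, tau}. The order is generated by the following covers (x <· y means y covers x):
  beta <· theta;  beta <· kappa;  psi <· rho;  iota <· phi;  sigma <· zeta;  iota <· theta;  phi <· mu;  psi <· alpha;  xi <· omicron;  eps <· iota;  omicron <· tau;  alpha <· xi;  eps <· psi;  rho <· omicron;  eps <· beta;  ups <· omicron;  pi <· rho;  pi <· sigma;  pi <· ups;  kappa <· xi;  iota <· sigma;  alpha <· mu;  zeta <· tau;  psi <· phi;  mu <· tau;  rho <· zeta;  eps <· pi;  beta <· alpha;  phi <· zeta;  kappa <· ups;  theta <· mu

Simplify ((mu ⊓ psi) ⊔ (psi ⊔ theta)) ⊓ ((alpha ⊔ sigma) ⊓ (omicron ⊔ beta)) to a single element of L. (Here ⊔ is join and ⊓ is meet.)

mu ∧ psi = psi
psi ∨ theta = mu
psi ∨ mu = mu
alpha ∨ sigma = tau
omicron ∨ beta = omicron
tau ∧ omicron = omicron
mu ∧ omicron = alpha

alpha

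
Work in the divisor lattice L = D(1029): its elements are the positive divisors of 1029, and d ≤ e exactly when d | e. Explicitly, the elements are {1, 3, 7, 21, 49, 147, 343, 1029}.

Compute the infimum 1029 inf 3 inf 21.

3

In the divisibility order, the meet is the greatest common divisor: gcd(1029, 3, 21) = 3.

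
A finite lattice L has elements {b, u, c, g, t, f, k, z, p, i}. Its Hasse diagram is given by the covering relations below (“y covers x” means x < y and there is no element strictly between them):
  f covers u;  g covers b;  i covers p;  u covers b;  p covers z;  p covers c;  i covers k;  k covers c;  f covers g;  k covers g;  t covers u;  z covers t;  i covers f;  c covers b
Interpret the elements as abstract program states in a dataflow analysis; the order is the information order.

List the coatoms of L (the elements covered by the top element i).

The coatoms are exactly the elements covered by i: f, k, p.

f, k, p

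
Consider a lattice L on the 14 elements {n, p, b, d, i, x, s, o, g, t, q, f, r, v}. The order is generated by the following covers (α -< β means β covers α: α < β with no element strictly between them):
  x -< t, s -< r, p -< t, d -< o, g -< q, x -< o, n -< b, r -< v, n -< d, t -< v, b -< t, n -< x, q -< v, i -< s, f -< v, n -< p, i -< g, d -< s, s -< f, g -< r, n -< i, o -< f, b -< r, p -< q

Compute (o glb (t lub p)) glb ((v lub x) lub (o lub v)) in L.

x

t ∨ p = t
o ∧ t = x
v ∨ x = v
o ∨ v = v
v ∨ v = v
x ∧ v = x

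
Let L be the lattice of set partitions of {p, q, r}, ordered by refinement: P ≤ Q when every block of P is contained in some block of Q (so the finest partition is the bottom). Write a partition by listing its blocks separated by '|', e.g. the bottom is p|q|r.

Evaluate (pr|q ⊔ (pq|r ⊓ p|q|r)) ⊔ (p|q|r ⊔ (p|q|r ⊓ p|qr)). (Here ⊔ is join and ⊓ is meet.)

pr|q

pq|r ∧ p|q|r = p|q|r
pr|q ∨ p|q|r = pr|q
p|q|r ∧ p|qr = p|q|r
p|q|r ∨ p|q|r = p|q|r
pr|q ∨ p|q|r = pr|q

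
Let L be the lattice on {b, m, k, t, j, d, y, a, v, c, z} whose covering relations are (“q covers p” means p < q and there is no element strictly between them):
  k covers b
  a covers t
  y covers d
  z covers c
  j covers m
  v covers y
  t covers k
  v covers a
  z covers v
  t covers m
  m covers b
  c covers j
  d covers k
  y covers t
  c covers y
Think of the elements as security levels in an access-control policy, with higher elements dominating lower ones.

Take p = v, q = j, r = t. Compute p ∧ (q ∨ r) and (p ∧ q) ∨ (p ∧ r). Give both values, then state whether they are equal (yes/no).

q ∨ r = c, so p ∧ (q ∨ r) = v ∧ c = y.
p ∧ q = m and p ∧ r = t, so (p ∧ q) ∨ (p ∧ r) = m ∨ t = t.
Equal: no.

y; t; no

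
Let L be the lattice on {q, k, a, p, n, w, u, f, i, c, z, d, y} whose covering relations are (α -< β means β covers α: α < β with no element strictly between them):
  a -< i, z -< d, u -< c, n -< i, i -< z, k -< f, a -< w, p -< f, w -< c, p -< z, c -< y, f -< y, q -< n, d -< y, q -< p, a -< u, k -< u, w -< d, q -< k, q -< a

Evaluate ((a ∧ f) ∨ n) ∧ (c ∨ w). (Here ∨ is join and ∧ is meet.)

q

a ∧ f = q
q ∨ n = n
c ∨ w = c
n ∧ c = q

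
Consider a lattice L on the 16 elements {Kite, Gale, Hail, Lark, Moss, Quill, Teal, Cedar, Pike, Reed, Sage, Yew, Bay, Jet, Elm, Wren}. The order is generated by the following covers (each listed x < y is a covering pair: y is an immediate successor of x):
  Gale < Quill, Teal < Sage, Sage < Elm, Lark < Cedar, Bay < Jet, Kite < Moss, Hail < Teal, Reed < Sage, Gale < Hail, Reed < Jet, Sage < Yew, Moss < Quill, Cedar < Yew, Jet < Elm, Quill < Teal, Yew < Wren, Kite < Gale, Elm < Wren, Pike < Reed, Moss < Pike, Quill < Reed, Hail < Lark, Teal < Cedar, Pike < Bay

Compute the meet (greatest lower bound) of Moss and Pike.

Moss

Common lower bounds of {Moss, Pike}: Kite, Moss.
The greatest among these is Moss.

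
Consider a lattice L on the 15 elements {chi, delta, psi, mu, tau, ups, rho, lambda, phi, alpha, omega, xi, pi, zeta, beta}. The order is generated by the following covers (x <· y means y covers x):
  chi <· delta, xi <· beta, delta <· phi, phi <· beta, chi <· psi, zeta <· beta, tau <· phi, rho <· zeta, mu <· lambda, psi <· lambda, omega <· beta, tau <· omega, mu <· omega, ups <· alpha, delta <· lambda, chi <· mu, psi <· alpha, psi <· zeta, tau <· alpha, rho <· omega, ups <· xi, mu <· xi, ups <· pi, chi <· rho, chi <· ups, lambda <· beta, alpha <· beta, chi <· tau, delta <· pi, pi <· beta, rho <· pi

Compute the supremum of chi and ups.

ups

Common upper bounds of {chi, ups}: alpha, beta, pi, ups, xi.
The least among these is ups.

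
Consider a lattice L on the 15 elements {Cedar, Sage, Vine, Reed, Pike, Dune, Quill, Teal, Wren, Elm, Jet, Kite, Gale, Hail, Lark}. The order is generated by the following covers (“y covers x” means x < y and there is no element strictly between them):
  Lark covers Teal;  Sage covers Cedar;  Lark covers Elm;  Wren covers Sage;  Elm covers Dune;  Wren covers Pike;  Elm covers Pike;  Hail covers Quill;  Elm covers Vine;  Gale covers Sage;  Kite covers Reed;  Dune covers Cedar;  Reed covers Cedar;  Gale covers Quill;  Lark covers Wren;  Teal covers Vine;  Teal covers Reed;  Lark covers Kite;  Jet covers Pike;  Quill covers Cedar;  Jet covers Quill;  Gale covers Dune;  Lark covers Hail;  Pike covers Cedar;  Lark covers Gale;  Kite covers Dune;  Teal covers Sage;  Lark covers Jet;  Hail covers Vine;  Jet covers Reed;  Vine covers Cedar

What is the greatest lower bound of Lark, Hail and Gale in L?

Quill

Common lower bounds of {Lark, Hail, Gale}: Cedar, Quill.
The greatest among these is Quill.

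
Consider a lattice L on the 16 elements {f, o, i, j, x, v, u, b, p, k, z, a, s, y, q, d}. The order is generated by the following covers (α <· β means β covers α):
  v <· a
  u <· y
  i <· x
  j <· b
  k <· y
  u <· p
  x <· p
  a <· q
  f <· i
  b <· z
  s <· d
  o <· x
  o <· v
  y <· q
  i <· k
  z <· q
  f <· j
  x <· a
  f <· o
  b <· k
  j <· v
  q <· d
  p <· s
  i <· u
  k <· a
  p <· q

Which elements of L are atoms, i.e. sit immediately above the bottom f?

i, j, o

The atoms are exactly the elements that cover f: i, j, o.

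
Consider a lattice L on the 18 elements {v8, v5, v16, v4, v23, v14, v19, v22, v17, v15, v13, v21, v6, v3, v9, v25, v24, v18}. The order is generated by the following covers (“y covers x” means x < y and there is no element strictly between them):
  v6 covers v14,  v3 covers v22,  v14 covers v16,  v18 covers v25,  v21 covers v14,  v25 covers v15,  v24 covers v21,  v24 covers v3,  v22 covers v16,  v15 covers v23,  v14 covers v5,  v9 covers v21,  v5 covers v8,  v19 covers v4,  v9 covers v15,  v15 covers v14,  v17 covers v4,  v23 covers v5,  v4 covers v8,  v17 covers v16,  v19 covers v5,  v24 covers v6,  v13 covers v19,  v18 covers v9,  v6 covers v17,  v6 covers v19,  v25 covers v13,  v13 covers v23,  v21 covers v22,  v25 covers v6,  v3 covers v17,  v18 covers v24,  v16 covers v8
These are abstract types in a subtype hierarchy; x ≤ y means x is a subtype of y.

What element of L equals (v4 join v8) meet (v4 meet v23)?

v4 ∨ v8 = v4
v4 ∧ v23 = v8
v4 ∧ v8 = v8

v8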